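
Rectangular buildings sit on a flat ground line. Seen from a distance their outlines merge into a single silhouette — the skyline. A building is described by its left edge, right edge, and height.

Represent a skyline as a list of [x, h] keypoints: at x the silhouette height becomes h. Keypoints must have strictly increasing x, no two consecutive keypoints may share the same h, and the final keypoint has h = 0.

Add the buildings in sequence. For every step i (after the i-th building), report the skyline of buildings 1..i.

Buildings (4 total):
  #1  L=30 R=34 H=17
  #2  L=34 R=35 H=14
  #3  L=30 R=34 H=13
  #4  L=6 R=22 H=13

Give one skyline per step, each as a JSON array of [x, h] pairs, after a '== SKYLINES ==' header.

== SKYLINES ==
[[30,17],[34,0]]
[[30,17],[34,14],[35,0]]
[[30,17],[34,14],[35,0]]
[[6,13],[22,0],[30,17],[34,14],[35,0]]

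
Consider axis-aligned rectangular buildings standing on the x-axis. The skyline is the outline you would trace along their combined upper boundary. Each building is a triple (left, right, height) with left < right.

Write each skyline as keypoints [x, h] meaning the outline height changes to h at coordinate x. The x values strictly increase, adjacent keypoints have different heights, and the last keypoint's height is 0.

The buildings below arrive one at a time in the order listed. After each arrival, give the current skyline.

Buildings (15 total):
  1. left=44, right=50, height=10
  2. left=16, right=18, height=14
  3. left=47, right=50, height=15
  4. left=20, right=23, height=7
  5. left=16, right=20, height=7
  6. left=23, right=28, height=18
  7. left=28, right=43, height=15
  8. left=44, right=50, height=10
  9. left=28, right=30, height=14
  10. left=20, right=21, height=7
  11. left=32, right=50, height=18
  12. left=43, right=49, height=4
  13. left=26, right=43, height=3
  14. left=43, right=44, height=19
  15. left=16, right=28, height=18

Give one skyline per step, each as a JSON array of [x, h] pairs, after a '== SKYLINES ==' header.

== SKYLINES ==
[[44,10],[50,0]]
[[16,14],[18,0],[44,10],[50,0]]
[[16,14],[18,0],[44,10],[47,15],[50,0]]
[[16,14],[18,0],[20,7],[23,0],[44,10],[47,15],[50,0]]
[[16,14],[18,7],[23,0],[44,10],[47,15],[50,0]]
[[16,14],[18,7],[23,18],[28,0],[44,10],[47,15],[50,0]]
[[16,14],[18,7],[23,18],[28,15],[43,0],[44,10],[47,15],[50,0]]
[[16,14],[18,7],[23,18],[28,15],[43,0],[44,10],[47,15],[50,0]]
[[16,14],[18,7],[23,18],[28,15],[43,0],[44,10],[47,15],[50,0]]
[[16,14],[18,7],[23,18],[28,15],[43,0],[44,10],[47,15],[50,0]]
[[16,14],[18,7],[23,18],[28,15],[32,18],[50,0]]
[[16,14],[18,7],[23,18],[28,15],[32,18],[50,0]]
[[16,14],[18,7],[23,18],[28,15],[32,18],[50,0]]
[[16,14],[18,7],[23,18],[28,15],[32,18],[43,19],[44,18],[50,0]]
[[16,18],[28,15],[32,18],[43,19],[44,18],[50,0]]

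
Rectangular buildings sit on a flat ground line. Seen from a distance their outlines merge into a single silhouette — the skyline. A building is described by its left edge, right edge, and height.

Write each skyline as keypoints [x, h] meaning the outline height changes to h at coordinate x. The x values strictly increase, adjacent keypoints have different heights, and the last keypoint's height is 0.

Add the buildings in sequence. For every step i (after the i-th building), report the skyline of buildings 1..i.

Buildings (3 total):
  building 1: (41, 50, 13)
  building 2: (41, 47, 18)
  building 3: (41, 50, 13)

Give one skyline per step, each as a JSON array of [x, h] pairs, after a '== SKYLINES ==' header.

== SKYLINES ==
[[41,13],[50,0]]
[[41,18],[47,13],[50,0]]
[[41,18],[47,13],[50,0]]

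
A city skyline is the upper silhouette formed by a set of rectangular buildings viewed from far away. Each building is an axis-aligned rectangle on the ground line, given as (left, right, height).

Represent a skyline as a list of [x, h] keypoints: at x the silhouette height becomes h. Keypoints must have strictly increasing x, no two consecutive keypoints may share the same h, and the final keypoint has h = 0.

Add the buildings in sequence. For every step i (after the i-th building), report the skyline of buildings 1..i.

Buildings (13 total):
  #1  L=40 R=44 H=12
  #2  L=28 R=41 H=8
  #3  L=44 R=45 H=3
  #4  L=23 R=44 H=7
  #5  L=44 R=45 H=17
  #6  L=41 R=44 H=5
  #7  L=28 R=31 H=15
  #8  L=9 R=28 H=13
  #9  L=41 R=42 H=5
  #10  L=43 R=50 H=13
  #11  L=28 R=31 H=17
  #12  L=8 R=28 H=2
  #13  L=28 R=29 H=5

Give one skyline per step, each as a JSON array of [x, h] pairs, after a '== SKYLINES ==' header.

== SKYLINES ==
[[40,12],[44,0]]
[[28,8],[40,12],[44,0]]
[[28,8],[40,12],[44,3],[45,0]]
[[23,7],[28,8],[40,12],[44,3],[45,0]]
[[23,7],[28,8],[40,12],[44,17],[45,0]]
[[23,7],[28,8],[40,12],[44,17],[45,0]]
[[23,7],[28,15],[31,8],[40,12],[44,17],[45,0]]
[[9,13],[28,15],[31,8],[40,12],[44,17],[45,0]]
[[9,13],[28,15],[31,8],[40,12],[44,17],[45,0]]
[[9,13],[28,15],[31,8],[40,12],[43,13],[44,17],[45,13],[50,0]]
[[9,13],[28,17],[31,8],[40,12],[43,13],[44,17],[45,13],[50,0]]
[[8,2],[9,13],[28,17],[31,8],[40,12],[43,13],[44,17],[45,13],[50,0]]
[[8,2],[9,13],[28,17],[31,8],[40,12],[43,13],[44,17],[45,13],[50,0]]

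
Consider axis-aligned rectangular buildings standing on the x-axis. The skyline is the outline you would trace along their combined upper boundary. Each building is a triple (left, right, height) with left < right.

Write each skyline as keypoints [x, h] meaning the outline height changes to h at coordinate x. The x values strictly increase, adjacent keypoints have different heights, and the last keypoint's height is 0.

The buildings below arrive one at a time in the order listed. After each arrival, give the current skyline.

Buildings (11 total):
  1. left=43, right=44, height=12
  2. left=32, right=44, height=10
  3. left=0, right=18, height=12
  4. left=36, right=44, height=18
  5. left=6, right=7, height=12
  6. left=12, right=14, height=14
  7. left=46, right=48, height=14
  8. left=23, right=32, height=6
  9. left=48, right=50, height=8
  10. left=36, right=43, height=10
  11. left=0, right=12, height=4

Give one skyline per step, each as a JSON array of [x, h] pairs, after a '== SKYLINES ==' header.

== SKYLINES ==
[[43,12],[44,0]]
[[32,10],[43,12],[44,0]]
[[0,12],[18,0],[32,10],[43,12],[44,0]]
[[0,12],[18,0],[32,10],[36,18],[44,0]]
[[0,12],[18,0],[32,10],[36,18],[44,0]]
[[0,12],[12,14],[14,12],[18,0],[32,10],[36,18],[44,0]]
[[0,12],[12,14],[14,12],[18,0],[32,10],[36,18],[44,0],[46,14],[48,0]]
[[0,12],[12,14],[14,12],[18,0],[23,6],[32,10],[36,18],[44,0],[46,14],[48,0]]
[[0,12],[12,14],[14,12],[18,0],[23,6],[32,10],[36,18],[44,0],[46,14],[48,8],[50,0]]
[[0,12],[12,14],[14,12],[18,0],[23,6],[32,10],[36,18],[44,0],[46,14],[48,8],[50,0]]
[[0,12],[12,14],[14,12],[18,0],[23,6],[32,10],[36,18],[44,0],[46,14],[48,8],[50,0]]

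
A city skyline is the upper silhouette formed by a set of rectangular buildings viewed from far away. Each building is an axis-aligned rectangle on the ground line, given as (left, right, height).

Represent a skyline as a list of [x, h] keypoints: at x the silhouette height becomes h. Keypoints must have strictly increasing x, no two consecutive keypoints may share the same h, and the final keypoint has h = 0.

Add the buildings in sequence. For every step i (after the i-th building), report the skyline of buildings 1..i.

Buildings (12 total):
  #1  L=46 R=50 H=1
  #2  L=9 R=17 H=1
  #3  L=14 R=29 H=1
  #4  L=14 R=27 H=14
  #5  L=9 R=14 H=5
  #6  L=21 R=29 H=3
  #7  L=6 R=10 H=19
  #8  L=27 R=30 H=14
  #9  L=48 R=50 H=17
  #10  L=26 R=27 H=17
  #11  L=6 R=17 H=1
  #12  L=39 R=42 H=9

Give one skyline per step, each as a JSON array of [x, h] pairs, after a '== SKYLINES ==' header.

== SKYLINES ==
[[46,1],[50,0]]
[[9,1],[17,0],[46,1],[50,0]]
[[9,1],[29,0],[46,1],[50,0]]
[[9,1],[14,14],[27,1],[29,0],[46,1],[50,0]]
[[9,5],[14,14],[27,1],[29,0],[46,1],[50,0]]
[[9,5],[14,14],[27,3],[29,0],[46,1],[50,0]]
[[6,19],[10,5],[14,14],[27,3],[29,0],[46,1],[50,0]]
[[6,19],[10,5],[14,14],[30,0],[46,1],[50,0]]
[[6,19],[10,5],[14,14],[30,0],[46,1],[48,17],[50,0]]
[[6,19],[10,5],[14,14],[26,17],[27,14],[30,0],[46,1],[48,17],[50,0]]
[[6,19],[10,5],[14,14],[26,17],[27,14],[30,0],[46,1],[48,17],[50,0]]
[[6,19],[10,5],[14,14],[26,17],[27,14],[30,0],[39,9],[42,0],[46,1],[48,17],[50,0]]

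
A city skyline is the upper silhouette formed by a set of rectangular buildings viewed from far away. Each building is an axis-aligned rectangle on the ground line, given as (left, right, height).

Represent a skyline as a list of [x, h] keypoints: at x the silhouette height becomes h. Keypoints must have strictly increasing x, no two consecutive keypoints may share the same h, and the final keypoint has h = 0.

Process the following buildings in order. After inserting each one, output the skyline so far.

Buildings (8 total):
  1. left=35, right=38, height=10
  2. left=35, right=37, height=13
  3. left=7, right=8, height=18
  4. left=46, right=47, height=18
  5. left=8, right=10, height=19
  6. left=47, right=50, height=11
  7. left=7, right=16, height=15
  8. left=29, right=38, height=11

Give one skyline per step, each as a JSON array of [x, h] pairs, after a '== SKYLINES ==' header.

== SKYLINES ==
[[35,10],[38,0]]
[[35,13],[37,10],[38,0]]
[[7,18],[8,0],[35,13],[37,10],[38,0]]
[[7,18],[8,0],[35,13],[37,10],[38,0],[46,18],[47,0]]
[[7,18],[8,19],[10,0],[35,13],[37,10],[38,0],[46,18],[47,0]]
[[7,18],[8,19],[10,0],[35,13],[37,10],[38,0],[46,18],[47,11],[50,0]]
[[7,18],[8,19],[10,15],[16,0],[35,13],[37,10],[38,0],[46,18],[47,11],[50,0]]
[[7,18],[8,19],[10,15],[16,0],[29,11],[35,13],[37,11],[38,0],[46,18],[47,11],[50,0]]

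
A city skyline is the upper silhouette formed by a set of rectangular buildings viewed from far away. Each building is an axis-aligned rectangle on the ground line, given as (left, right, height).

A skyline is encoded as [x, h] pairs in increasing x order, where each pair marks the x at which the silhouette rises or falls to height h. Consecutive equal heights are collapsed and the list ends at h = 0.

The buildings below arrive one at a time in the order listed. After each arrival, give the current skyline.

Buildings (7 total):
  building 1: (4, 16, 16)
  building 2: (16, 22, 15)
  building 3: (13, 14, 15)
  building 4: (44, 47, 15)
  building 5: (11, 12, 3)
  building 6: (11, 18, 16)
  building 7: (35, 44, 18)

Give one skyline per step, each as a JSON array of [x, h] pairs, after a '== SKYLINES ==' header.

== SKYLINES ==
[[4,16],[16,0]]
[[4,16],[16,15],[22,0]]
[[4,16],[16,15],[22,0]]
[[4,16],[16,15],[22,0],[44,15],[47,0]]
[[4,16],[16,15],[22,0],[44,15],[47,0]]
[[4,16],[18,15],[22,0],[44,15],[47,0]]
[[4,16],[18,15],[22,0],[35,18],[44,15],[47,0]]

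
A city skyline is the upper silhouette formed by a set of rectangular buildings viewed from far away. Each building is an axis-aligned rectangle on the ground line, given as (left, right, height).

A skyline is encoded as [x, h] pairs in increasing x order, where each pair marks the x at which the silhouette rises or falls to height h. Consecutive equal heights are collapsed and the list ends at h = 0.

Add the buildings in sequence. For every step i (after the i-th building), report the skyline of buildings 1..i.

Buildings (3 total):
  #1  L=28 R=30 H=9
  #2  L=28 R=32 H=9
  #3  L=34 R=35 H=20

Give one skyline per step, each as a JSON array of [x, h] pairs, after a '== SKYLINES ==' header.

== SKYLINES ==
[[28,9],[30,0]]
[[28,9],[32,0]]
[[28,9],[32,0],[34,20],[35,0]]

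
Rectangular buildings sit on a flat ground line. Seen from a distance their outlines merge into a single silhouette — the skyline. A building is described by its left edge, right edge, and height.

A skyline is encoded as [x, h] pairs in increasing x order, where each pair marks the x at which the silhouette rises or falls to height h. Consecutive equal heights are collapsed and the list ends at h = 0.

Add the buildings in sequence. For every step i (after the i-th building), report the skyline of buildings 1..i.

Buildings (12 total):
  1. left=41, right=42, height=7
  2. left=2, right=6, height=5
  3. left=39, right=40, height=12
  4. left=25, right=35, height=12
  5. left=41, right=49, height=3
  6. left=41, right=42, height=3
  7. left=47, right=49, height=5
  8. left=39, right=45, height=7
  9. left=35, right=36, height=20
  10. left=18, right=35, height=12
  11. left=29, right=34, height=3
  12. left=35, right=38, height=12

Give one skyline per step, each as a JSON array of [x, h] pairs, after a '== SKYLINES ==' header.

== SKYLINES ==
[[41,7],[42,0]]
[[2,5],[6,0],[41,7],[42,0]]
[[2,5],[6,0],[39,12],[40,0],[41,7],[42,0]]
[[2,5],[6,0],[25,12],[35,0],[39,12],[40,0],[41,7],[42,0]]
[[2,5],[6,0],[25,12],[35,0],[39,12],[40,0],[41,7],[42,3],[49,0]]
[[2,5],[6,0],[25,12],[35,0],[39,12],[40,0],[41,7],[42,3],[49,0]]
[[2,5],[6,0],[25,12],[35,0],[39,12],[40,0],[41,7],[42,3],[47,5],[49,0]]
[[2,5],[6,0],[25,12],[35,0],[39,12],[40,7],[45,3],[47,5],[49,0]]
[[2,5],[6,0],[25,12],[35,20],[36,0],[39,12],[40,7],[45,3],[47,5],[49,0]]
[[2,5],[6,0],[18,12],[35,20],[36,0],[39,12],[40,7],[45,3],[47,5],[49,0]]
[[2,5],[6,0],[18,12],[35,20],[36,0],[39,12],[40,7],[45,3],[47,5],[49,0]]
[[2,5],[6,0],[18,12],[35,20],[36,12],[38,0],[39,12],[40,7],[45,3],[47,5],[49,0]]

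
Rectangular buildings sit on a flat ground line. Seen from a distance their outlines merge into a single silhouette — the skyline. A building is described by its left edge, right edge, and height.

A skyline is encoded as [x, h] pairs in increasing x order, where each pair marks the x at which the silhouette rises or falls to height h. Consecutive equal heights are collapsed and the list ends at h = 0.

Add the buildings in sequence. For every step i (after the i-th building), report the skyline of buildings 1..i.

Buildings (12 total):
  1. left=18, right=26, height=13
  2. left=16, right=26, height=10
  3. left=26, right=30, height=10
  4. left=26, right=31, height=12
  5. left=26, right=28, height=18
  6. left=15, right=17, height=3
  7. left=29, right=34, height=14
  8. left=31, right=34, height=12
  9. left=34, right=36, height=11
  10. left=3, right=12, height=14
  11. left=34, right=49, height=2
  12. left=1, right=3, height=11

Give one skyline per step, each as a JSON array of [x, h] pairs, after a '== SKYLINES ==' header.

== SKYLINES ==
[[18,13],[26,0]]
[[16,10],[18,13],[26,0]]
[[16,10],[18,13],[26,10],[30,0]]
[[16,10],[18,13],[26,12],[31,0]]
[[16,10],[18,13],[26,18],[28,12],[31,0]]
[[15,3],[16,10],[18,13],[26,18],[28,12],[31,0]]
[[15,3],[16,10],[18,13],[26,18],[28,12],[29,14],[34,0]]
[[15,3],[16,10],[18,13],[26,18],[28,12],[29,14],[34,0]]
[[15,3],[16,10],[18,13],[26,18],[28,12],[29,14],[34,11],[36,0]]
[[3,14],[12,0],[15,3],[16,10],[18,13],[26,18],[28,12],[29,14],[34,11],[36,0]]
[[3,14],[12,0],[15,3],[16,10],[18,13],[26,18],[28,12],[29,14],[34,11],[36,2],[49,0]]
[[1,11],[3,14],[12,0],[15,3],[16,10],[18,13],[26,18],[28,12],[29,14],[34,11],[36,2],[49,0]]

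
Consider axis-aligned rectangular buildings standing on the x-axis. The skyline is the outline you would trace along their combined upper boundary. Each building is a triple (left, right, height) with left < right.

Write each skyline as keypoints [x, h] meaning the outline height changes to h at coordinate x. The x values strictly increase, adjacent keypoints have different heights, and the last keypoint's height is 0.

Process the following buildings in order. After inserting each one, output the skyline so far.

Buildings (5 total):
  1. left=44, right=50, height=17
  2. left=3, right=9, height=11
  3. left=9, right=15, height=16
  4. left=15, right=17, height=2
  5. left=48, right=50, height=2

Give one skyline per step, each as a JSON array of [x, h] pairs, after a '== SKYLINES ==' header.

== SKYLINES ==
[[44,17],[50,0]]
[[3,11],[9,0],[44,17],[50,0]]
[[3,11],[9,16],[15,0],[44,17],[50,0]]
[[3,11],[9,16],[15,2],[17,0],[44,17],[50,0]]
[[3,11],[9,16],[15,2],[17,0],[44,17],[50,0]]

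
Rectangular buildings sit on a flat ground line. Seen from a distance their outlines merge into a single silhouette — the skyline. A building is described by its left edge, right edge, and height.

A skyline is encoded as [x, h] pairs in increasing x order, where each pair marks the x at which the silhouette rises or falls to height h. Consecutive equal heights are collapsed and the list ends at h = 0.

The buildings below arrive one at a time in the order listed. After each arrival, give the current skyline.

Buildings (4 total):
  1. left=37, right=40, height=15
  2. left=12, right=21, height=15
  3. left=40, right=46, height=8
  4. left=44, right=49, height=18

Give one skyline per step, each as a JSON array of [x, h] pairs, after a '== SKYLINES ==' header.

== SKYLINES ==
[[37,15],[40,0]]
[[12,15],[21,0],[37,15],[40,0]]
[[12,15],[21,0],[37,15],[40,8],[46,0]]
[[12,15],[21,0],[37,15],[40,8],[44,18],[49,0]]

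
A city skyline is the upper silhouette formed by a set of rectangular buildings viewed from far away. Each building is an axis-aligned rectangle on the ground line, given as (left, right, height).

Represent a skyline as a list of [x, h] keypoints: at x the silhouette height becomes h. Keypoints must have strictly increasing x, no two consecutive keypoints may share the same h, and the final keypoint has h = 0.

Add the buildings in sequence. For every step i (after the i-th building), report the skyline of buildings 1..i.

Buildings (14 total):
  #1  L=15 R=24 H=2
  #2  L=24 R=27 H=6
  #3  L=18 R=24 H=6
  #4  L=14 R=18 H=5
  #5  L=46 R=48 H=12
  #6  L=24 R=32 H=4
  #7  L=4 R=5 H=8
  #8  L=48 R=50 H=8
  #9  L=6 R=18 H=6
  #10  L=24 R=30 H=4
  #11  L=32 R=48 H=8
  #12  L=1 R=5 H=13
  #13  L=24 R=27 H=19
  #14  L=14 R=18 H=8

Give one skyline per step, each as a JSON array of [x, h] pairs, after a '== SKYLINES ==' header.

== SKYLINES ==
[[15,2],[24,0]]
[[15,2],[24,6],[27,0]]
[[15,2],[18,6],[27,0]]
[[14,5],[18,6],[27,0]]
[[14,5],[18,6],[27,0],[46,12],[48,0]]
[[14,5],[18,6],[27,4],[32,0],[46,12],[48,0]]
[[4,8],[5,0],[14,5],[18,6],[27,4],[32,0],[46,12],[48,0]]
[[4,8],[5,0],[14,5],[18,6],[27,4],[32,0],[46,12],[48,8],[50,0]]
[[4,8],[5,0],[6,6],[27,4],[32,0],[46,12],[48,8],[50,0]]
[[4,8],[5,0],[6,6],[27,4],[32,0],[46,12],[48,8],[50,0]]
[[4,8],[5,0],[6,6],[27,4],[32,8],[46,12],[48,8],[50,0]]
[[1,13],[5,0],[6,6],[27,4],[32,8],[46,12],[48,8],[50,0]]
[[1,13],[5,0],[6,6],[24,19],[27,4],[32,8],[46,12],[48,8],[50,0]]
[[1,13],[5,0],[6,6],[14,8],[18,6],[24,19],[27,4],[32,8],[46,12],[48,8],[50,0]]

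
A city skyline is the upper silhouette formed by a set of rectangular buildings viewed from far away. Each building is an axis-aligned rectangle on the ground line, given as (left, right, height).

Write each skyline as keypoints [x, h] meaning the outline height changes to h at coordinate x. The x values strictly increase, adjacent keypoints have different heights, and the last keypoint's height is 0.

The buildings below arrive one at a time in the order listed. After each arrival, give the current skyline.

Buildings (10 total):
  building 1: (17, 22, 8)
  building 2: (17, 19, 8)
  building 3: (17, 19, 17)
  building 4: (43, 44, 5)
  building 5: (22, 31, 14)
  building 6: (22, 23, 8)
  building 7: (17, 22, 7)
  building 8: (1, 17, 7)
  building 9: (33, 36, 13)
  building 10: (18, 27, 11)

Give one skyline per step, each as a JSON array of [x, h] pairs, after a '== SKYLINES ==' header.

== SKYLINES ==
[[17,8],[22,0]]
[[17,8],[22,0]]
[[17,17],[19,8],[22,0]]
[[17,17],[19,8],[22,0],[43,5],[44,0]]
[[17,17],[19,8],[22,14],[31,0],[43,5],[44,0]]
[[17,17],[19,8],[22,14],[31,0],[43,5],[44,0]]
[[17,17],[19,8],[22,14],[31,0],[43,5],[44,0]]
[[1,7],[17,17],[19,8],[22,14],[31,0],[43,5],[44,0]]
[[1,7],[17,17],[19,8],[22,14],[31,0],[33,13],[36,0],[43,5],[44,0]]
[[1,7],[17,17],[19,11],[22,14],[31,0],[33,13],[36,0],[43,5],[44,0]]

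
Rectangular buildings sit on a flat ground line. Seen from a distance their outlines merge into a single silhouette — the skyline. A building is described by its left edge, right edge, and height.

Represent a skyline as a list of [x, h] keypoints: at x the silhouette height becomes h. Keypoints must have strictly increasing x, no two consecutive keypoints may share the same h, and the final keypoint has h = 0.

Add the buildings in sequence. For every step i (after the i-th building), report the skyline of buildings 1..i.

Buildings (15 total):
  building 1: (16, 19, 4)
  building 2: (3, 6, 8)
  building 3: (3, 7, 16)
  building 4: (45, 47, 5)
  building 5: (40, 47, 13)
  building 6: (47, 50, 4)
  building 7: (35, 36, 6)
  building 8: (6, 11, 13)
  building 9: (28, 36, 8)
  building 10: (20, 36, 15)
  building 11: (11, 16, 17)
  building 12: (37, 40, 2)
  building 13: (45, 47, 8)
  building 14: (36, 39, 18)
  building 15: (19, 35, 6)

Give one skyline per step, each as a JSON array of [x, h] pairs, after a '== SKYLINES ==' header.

== SKYLINES ==
[[16,4],[19,0]]
[[3,8],[6,0],[16,4],[19,0]]
[[3,16],[7,0],[16,4],[19,0]]
[[3,16],[7,0],[16,4],[19,0],[45,5],[47,0]]
[[3,16],[7,0],[16,4],[19,0],[40,13],[47,0]]
[[3,16],[7,0],[16,4],[19,0],[40,13],[47,4],[50,0]]
[[3,16],[7,0],[16,4],[19,0],[35,6],[36,0],[40,13],[47,4],[50,0]]
[[3,16],[7,13],[11,0],[16,4],[19,0],[35,6],[36,0],[40,13],[47,4],[50,0]]
[[3,16],[7,13],[11,0],[16,4],[19,0],[28,8],[36,0],[40,13],[47,4],[50,0]]
[[3,16],[7,13],[11,0],[16,4],[19,0],[20,15],[36,0],[40,13],[47,4],[50,0]]
[[3,16],[7,13],[11,17],[16,4],[19,0],[20,15],[36,0],[40,13],[47,4],[50,0]]
[[3,16],[7,13],[11,17],[16,4],[19,0],[20,15],[36,0],[37,2],[40,13],[47,4],[50,0]]
[[3,16],[7,13],[11,17],[16,4],[19,0],[20,15],[36,0],[37,2],[40,13],[47,4],[50,0]]
[[3,16],[7,13],[11,17],[16,4],[19,0],[20,15],[36,18],[39,2],[40,13],[47,4],[50,0]]
[[3,16],[7,13],[11,17],[16,4],[19,6],[20,15],[36,18],[39,2],[40,13],[47,4],[50,0]]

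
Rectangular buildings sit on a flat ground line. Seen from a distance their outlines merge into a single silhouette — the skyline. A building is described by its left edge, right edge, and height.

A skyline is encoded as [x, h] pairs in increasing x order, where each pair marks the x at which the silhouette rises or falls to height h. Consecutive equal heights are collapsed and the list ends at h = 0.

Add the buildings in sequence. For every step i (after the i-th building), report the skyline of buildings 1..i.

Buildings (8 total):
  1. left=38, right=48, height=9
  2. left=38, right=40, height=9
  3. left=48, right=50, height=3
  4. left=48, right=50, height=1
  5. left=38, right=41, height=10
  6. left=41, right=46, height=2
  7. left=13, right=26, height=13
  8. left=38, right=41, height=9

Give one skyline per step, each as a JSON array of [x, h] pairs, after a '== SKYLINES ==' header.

== SKYLINES ==
[[38,9],[48,0]]
[[38,9],[48,0]]
[[38,9],[48,3],[50,0]]
[[38,9],[48,3],[50,0]]
[[38,10],[41,9],[48,3],[50,0]]
[[38,10],[41,9],[48,3],[50,0]]
[[13,13],[26,0],[38,10],[41,9],[48,3],[50,0]]
[[13,13],[26,0],[38,10],[41,9],[48,3],[50,0]]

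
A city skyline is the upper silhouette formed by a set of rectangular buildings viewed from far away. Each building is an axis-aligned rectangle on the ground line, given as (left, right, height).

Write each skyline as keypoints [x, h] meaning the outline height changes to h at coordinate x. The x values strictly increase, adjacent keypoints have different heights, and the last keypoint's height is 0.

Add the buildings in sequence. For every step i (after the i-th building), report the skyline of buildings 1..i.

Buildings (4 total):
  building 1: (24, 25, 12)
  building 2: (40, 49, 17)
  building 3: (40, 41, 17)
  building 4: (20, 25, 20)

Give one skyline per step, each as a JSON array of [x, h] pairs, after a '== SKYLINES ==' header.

== SKYLINES ==
[[24,12],[25,0]]
[[24,12],[25,0],[40,17],[49,0]]
[[24,12],[25,0],[40,17],[49,0]]
[[20,20],[25,0],[40,17],[49,0]]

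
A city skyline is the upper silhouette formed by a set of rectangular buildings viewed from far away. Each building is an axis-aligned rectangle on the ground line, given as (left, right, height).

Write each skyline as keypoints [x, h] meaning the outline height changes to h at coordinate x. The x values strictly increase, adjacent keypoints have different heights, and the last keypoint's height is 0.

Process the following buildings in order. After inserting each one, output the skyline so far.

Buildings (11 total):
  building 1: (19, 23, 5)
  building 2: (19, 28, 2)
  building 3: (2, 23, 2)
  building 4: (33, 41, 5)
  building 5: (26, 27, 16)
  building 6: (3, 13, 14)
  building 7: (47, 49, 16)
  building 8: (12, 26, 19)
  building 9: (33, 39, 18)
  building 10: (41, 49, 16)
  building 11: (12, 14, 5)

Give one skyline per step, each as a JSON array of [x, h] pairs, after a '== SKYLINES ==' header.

== SKYLINES ==
[[19,5],[23,0]]
[[19,5],[23,2],[28,0]]
[[2,2],[19,5],[23,2],[28,0]]
[[2,2],[19,5],[23,2],[28,0],[33,5],[41,0]]
[[2,2],[19,5],[23,2],[26,16],[27,2],[28,0],[33,5],[41,0]]
[[2,2],[3,14],[13,2],[19,5],[23,2],[26,16],[27,2],[28,0],[33,5],[41,0]]
[[2,2],[3,14],[13,2],[19,5],[23,2],[26,16],[27,2],[28,0],[33,5],[41,0],[47,16],[49,0]]
[[2,2],[3,14],[12,19],[26,16],[27,2],[28,0],[33,5],[41,0],[47,16],[49,0]]
[[2,2],[3,14],[12,19],[26,16],[27,2],[28,0],[33,18],[39,5],[41,0],[47,16],[49,0]]
[[2,2],[3,14],[12,19],[26,16],[27,2],[28,0],[33,18],[39,5],[41,16],[49,0]]
[[2,2],[3,14],[12,19],[26,16],[27,2],[28,0],[33,18],[39,5],[41,16],[49,0]]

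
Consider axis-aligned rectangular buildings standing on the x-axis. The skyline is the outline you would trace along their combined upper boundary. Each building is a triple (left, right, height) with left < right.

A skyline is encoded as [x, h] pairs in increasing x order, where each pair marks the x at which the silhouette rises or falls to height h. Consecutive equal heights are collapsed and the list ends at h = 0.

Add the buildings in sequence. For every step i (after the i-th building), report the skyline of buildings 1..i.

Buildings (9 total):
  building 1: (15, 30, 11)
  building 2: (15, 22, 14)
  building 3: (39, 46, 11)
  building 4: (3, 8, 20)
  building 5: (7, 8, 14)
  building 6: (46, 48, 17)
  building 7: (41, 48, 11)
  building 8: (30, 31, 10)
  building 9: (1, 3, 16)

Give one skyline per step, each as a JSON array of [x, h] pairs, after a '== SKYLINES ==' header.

== SKYLINES ==
[[15,11],[30,0]]
[[15,14],[22,11],[30,0]]
[[15,14],[22,11],[30,0],[39,11],[46,0]]
[[3,20],[8,0],[15,14],[22,11],[30,0],[39,11],[46,0]]
[[3,20],[8,0],[15,14],[22,11],[30,0],[39,11],[46,0]]
[[3,20],[8,0],[15,14],[22,11],[30,0],[39,11],[46,17],[48,0]]
[[3,20],[8,0],[15,14],[22,11],[30,0],[39,11],[46,17],[48,0]]
[[3,20],[8,0],[15,14],[22,11],[30,10],[31,0],[39,11],[46,17],[48,0]]
[[1,16],[3,20],[8,0],[15,14],[22,11],[30,10],[31,0],[39,11],[46,17],[48,0]]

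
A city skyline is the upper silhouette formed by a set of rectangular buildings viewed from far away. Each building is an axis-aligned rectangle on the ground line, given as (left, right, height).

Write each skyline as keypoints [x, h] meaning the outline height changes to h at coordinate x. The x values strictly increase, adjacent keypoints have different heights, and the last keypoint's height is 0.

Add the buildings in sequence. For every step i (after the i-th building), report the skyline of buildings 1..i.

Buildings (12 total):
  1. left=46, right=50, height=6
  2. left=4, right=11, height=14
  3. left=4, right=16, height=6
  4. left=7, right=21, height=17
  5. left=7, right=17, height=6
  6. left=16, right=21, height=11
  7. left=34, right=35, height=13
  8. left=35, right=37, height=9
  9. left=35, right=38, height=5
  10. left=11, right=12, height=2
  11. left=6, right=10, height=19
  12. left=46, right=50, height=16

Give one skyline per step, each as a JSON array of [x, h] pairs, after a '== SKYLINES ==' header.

== SKYLINES ==
[[46,6],[50,0]]
[[4,14],[11,0],[46,6],[50,0]]
[[4,14],[11,6],[16,0],[46,6],[50,0]]
[[4,14],[7,17],[21,0],[46,6],[50,0]]
[[4,14],[7,17],[21,0],[46,6],[50,0]]
[[4,14],[7,17],[21,0],[46,6],[50,0]]
[[4,14],[7,17],[21,0],[34,13],[35,0],[46,6],[50,0]]
[[4,14],[7,17],[21,0],[34,13],[35,9],[37,0],[46,6],[50,0]]
[[4,14],[7,17],[21,0],[34,13],[35,9],[37,5],[38,0],[46,6],[50,0]]
[[4,14],[7,17],[21,0],[34,13],[35,9],[37,5],[38,0],[46,6],[50,0]]
[[4,14],[6,19],[10,17],[21,0],[34,13],[35,9],[37,5],[38,0],[46,6],[50,0]]
[[4,14],[6,19],[10,17],[21,0],[34,13],[35,9],[37,5],[38,0],[46,16],[50,0]]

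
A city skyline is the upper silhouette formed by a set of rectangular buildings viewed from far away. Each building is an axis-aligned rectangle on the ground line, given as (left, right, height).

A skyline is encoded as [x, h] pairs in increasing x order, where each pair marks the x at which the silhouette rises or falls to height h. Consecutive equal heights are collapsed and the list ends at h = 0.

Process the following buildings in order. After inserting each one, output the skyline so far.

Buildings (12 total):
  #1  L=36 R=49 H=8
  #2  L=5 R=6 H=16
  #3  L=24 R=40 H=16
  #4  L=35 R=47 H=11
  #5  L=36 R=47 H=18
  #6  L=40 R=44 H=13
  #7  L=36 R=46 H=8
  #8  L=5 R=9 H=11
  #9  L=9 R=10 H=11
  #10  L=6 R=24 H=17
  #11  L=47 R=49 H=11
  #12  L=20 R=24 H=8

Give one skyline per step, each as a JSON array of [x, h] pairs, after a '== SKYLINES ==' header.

== SKYLINES ==
[[36,8],[49,0]]
[[5,16],[6,0],[36,8],[49,0]]
[[5,16],[6,0],[24,16],[40,8],[49,0]]
[[5,16],[6,0],[24,16],[40,11],[47,8],[49,0]]
[[5,16],[6,0],[24,16],[36,18],[47,8],[49,0]]
[[5,16],[6,0],[24,16],[36,18],[47,8],[49,0]]
[[5,16],[6,0],[24,16],[36,18],[47,8],[49,0]]
[[5,16],[6,11],[9,0],[24,16],[36,18],[47,8],[49,0]]
[[5,16],[6,11],[10,0],[24,16],[36,18],[47,8],[49,0]]
[[5,16],[6,17],[24,16],[36,18],[47,8],[49,0]]
[[5,16],[6,17],[24,16],[36,18],[47,11],[49,0]]
[[5,16],[6,17],[24,16],[36,18],[47,11],[49,0]]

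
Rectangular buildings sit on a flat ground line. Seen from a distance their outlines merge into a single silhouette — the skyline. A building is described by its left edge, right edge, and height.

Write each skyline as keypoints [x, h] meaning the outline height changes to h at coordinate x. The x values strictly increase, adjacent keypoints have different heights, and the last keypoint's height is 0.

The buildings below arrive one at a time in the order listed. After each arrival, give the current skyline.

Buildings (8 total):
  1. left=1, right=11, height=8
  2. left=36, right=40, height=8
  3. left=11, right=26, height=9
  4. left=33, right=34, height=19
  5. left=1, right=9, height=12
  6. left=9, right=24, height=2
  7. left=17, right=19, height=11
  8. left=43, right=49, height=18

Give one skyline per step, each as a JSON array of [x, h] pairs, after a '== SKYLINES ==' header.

== SKYLINES ==
[[1,8],[11,0]]
[[1,8],[11,0],[36,8],[40,0]]
[[1,8],[11,9],[26,0],[36,8],[40,0]]
[[1,8],[11,9],[26,0],[33,19],[34,0],[36,8],[40,0]]
[[1,12],[9,8],[11,9],[26,0],[33,19],[34,0],[36,8],[40,0]]
[[1,12],[9,8],[11,9],[26,0],[33,19],[34,0],[36,8],[40,0]]
[[1,12],[9,8],[11,9],[17,11],[19,9],[26,0],[33,19],[34,0],[36,8],[40,0]]
[[1,12],[9,8],[11,9],[17,11],[19,9],[26,0],[33,19],[34,0],[36,8],[40,0],[43,18],[49,0]]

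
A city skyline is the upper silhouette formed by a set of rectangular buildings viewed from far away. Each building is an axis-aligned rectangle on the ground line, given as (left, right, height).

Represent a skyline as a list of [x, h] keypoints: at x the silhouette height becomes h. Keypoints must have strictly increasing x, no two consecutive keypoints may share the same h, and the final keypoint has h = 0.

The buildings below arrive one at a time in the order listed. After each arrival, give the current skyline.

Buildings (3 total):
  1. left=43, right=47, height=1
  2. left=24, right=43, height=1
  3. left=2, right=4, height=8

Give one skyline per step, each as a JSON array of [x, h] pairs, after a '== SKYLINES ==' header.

== SKYLINES ==
[[43,1],[47,0]]
[[24,1],[47,0]]
[[2,8],[4,0],[24,1],[47,0]]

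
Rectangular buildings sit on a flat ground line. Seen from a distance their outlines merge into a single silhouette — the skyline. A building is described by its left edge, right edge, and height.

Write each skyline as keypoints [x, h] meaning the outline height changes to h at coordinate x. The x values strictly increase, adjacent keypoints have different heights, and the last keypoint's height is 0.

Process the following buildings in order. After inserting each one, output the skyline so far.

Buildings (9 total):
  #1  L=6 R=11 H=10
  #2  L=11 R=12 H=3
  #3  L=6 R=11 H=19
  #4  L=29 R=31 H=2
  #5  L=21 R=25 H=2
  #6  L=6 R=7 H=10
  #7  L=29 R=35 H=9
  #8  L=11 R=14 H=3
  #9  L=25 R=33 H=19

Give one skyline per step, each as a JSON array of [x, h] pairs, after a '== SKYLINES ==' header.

== SKYLINES ==
[[6,10],[11,0]]
[[6,10],[11,3],[12,0]]
[[6,19],[11,3],[12,0]]
[[6,19],[11,3],[12,0],[29,2],[31,0]]
[[6,19],[11,3],[12,0],[21,2],[25,0],[29,2],[31,0]]
[[6,19],[11,3],[12,0],[21,2],[25,0],[29,2],[31,0]]
[[6,19],[11,3],[12,0],[21,2],[25,0],[29,9],[35,0]]
[[6,19],[11,3],[14,0],[21,2],[25,0],[29,9],[35,0]]
[[6,19],[11,3],[14,0],[21,2],[25,19],[33,9],[35,0]]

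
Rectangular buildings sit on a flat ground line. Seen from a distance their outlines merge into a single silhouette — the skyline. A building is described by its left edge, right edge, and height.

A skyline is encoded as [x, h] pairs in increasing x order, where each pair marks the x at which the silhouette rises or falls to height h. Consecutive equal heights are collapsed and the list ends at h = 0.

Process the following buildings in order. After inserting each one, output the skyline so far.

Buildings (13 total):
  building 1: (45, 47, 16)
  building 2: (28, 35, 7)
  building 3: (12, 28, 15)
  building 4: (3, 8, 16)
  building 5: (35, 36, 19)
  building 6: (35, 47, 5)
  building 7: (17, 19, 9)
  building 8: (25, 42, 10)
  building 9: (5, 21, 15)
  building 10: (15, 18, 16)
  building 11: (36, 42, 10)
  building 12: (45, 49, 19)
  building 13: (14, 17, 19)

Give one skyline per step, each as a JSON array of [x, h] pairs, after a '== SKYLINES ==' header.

== SKYLINES ==
[[45,16],[47,0]]
[[28,7],[35,0],[45,16],[47,0]]
[[12,15],[28,7],[35,0],[45,16],[47,0]]
[[3,16],[8,0],[12,15],[28,7],[35,0],[45,16],[47,0]]
[[3,16],[8,0],[12,15],[28,7],[35,19],[36,0],[45,16],[47,0]]
[[3,16],[8,0],[12,15],[28,7],[35,19],[36,5],[45,16],[47,0]]
[[3,16],[8,0],[12,15],[28,7],[35,19],[36,5],[45,16],[47,0]]
[[3,16],[8,0],[12,15],[28,10],[35,19],[36,10],[42,5],[45,16],[47,0]]
[[3,16],[8,15],[28,10],[35,19],[36,10],[42,5],[45,16],[47,0]]
[[3,16],[8,15],[15,16],[18,15],[28,10],[35,19],[36,10],[42,5],[45,16],[47,0]]
[[3,16],[8,15],[15,16],[18,15],[28,10],[35,19],[36,10],[42,5],[45,16],[47,0]]
[[3,16],[8,15],[15,16],[18,15],[28,10],[35,19],[36,10],[42,5],[45,19],[49,0]]
[[3,16],[8,15],[14,19],[17,16],[18,15],[28,10],[35,19],[36,10],[42,5],[45,19],[49,0]]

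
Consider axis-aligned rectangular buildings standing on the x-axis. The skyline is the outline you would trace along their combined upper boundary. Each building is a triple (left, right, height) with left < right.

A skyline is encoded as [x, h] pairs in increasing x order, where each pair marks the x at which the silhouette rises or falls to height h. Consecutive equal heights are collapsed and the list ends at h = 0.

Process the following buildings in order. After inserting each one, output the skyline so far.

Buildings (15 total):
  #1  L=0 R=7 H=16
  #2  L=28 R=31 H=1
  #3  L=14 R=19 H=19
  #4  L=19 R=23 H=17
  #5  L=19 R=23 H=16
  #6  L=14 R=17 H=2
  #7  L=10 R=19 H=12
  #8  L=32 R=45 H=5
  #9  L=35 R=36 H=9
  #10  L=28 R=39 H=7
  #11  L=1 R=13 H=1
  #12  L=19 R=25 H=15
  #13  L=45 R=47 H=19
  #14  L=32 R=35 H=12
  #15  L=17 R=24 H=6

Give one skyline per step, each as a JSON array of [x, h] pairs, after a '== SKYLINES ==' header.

== SKYLINES ==
[[0,16],[7,0]]
[[0,16],[7,0],[28,1],[31,0]]
[[0,16],[7,0],[14,19],[19,0],[28,1],[31,0]]
[[0,16],[7,0],[14,19],[19,17],[23,0],[28,1],[31,0]]
[[0,16],[7,0],[14,19],[19,17],[23,0],[28,1],[31,0]]
[[0,16],[7,0],[14,19],[19,17],[23,0],[28,1],[31,0]]
[[0,16],[7,0],[10,12],[14,19],[19,17],[23,0],[28,1],[31,0]]
[[0,16],[7,0],[10,12],[14,19],[19,17],[23,0],[28,1],[31,0],[32,5],[45,0]]
[[0,16],[7,0],[10,12],[14,19],[19,17],[23,0],[28,1],[31,0],[32,5],[35,9],[36,5],[45,0]]
[[0,16],[7,0],[10,12],[14,19],[19,17],[23,0],[28,7],[35,9],[36,7],[39,5],[45,0]]
[[0,16],[7,1],[10,12],[14,19],[19,17],[23,0],[28,7],[35,9],[36,7],[39,5],[45,0]]
[[0,16],[7,1],[10,12],[14,19],[19,17],[23,15],[25,0],[28,7],[35,9],[36,7],[39,5],[45,0]]
[[0,16],[7,1],[10,12],[14,19],[19,17],[23,15],[25,0],[28,7],[35,9],[36,7],[39,5],[45,19],[47,0]]
[[0,16],[7,1],[10,12],[14,19],[19,17],[23,15],[25,0],[28,7],[32,12],[35,9],[36,7],[39,5],[45,19],[47,0]]
[[0,16],[7,1],[10,12],[14,19],[19,17],[23,15],[25,0],[28,7],[32,12],[35,9],[36,7],[39,5],[45,19],[47,0]]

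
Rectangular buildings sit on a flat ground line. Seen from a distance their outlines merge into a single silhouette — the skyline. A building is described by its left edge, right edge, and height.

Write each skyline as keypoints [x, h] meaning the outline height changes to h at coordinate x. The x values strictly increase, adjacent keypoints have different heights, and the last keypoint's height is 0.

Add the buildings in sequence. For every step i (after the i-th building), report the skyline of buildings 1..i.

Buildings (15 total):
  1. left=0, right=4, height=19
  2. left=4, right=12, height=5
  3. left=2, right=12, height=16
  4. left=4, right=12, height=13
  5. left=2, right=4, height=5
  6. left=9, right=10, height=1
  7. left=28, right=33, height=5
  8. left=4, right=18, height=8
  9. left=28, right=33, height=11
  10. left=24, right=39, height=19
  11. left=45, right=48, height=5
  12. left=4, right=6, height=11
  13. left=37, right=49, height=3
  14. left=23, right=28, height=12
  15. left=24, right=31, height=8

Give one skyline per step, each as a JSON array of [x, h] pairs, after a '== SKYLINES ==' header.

== SKYLINES ==
[[0,19],[4,0]]
[[0,19],[4,5],[12,0]]
[[0,19],[4,16],[12,0]]
[[0,19],[4,16],[12,0]]
[[0,19],[4,16],[12,0]]
[[0,19],[4,16],[12,0]]
[[0,19],[4,16],[12,0],[28,5],[33,0]]
[[0,19],[4,16],[12,8],[18,0],[28,5],[33,0]]
[[0,19],[4,16],[12,8],[18,0],[28,11],[33,0]]
[[0,19],[4,16],[12,8],[18,0],[24,19],[39,0]]
[[0,19],[4,16],[12,8],[18,0],[24,19],[39,0],[45,5],[48,0]]
[[0,19],[4,16],[12,8],[18,0],[24,19],[39,0],[45,5],[48,0]]
[[0,19],[4,16],[12,8],[18,0],[24,19],[39,3],[45,5],[48,3],[49,0]]
[[0,19],[4,16],[12,8],[18,0],[23,12],[24,19],[39,3],[45,5],[48,3],[49,0]]
[[0,19],[4,16],[12,8],[18,0],[23,12],[24,19],[39,3],[45,5],[48,3],[49,0]]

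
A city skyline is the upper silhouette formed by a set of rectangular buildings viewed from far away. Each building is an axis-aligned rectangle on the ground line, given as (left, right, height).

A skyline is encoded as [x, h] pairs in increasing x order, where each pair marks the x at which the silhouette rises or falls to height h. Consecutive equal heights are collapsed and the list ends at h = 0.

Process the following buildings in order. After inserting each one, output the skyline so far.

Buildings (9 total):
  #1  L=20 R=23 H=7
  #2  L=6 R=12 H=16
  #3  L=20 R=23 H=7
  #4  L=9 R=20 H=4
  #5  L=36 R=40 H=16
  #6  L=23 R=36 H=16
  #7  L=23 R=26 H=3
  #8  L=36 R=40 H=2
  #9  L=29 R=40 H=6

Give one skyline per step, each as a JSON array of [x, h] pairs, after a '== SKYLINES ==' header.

== SKYLINES ==
[[20,7],[23,0]]
[[6,16],[12,0],[20,7],[23,0]]
[[6,16],[12,0],[20,7],[23,0]]
[[6,16],[12,4],[20,7],[23,0]]
[[6,16],[12,4],[20,7],[23,0],[36,16],[40,0]]
[[6,16],[12,4],[20,7],[23,16],[40,0]]
[[6,16],[12,4],[20,7],[23,16],[40,0]]
[[6,16],[12,4],[20,7],[23,16],[40,0]]
[[6,16],[12,4],[20,7],[23,16],[40,0]]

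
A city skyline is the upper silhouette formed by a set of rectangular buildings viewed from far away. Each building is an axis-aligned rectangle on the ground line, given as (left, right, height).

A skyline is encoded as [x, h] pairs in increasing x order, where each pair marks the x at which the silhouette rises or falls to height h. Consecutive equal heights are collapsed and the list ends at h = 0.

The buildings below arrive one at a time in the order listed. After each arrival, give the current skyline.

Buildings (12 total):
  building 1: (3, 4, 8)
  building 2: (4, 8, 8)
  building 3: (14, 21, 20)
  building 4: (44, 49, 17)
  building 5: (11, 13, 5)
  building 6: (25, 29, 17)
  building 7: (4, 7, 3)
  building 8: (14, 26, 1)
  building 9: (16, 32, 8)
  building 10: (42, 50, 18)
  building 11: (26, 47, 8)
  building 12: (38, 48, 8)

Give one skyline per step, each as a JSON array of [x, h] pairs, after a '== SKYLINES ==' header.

== SKYLINES ==
[[3,8],[4,0]]
[[3,8],[8,0]]
[[3,8],[8,0],[14,20],[21,0]]
[[3,8],[8,0],[14,20],[21,0],[44,17],[49,0]]
[[3,8],[8,0],[11,5],[13,0],[14,20],[21,0],[44,17],[49,0]]
[[3,8],[8,0],[11,5],[13,0],[14,20],[21,0],[25,17],[29,0],[44,17],[49,0]]
[[3,8],[8,0],[11,5],[13,0],[14,20],[21,0],[25,17],[29,0],[44,17],[49,0]]
[[3,8],[8,0],[11,5],[13,0],[14,20],[21,1],[25,17],[29,0],[44,17],[49,0]]
[[3,8],[8,0],[11,5],[13,0],[14,20],[21,8],[25,17],[29,8],[32,0],[44,17],[49,0]]
[[3,8],[8,0],[11,5],[13,0],[14,20],[21,8],[25,17],[29,8],[32,0],[42,18],[50,0]]
[[3,8],[8,0],[11,5],[13,0],[14,20],[21,8],[25,17],[29,8],[42,18],[50,0]]
[[3,8],[8,0],[11,5],[13,0],[14,20],[21,8],[25,17],[29,8],[42,18],[50,0]]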